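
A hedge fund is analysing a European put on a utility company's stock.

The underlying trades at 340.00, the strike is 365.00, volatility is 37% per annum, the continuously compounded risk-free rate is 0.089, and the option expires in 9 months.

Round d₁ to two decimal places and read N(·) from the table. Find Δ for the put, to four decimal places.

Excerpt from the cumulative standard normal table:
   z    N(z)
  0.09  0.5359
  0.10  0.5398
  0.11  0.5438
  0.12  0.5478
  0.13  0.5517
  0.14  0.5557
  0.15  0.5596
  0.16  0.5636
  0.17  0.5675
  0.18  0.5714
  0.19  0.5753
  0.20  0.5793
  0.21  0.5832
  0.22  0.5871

T = 0.75;  σ√T = 0.3204
d₁ = [ln(340/365) + (0.089 + ½·0.37²)·0.75] / (σ√T) = (-0.0710 + 0.1181) / 0.3204 = 0.1471 ⇒ 0.15
N(d₁) = N(0.15) = 0.5596
Δ_put = N(d₁) − 1 = 0.5596 − 1 = -0.4404

-0.4404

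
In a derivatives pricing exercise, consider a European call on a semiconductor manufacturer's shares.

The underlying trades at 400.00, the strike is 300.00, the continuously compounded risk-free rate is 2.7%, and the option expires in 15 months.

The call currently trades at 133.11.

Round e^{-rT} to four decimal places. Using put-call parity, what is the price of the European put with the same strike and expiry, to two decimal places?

exp(−rT) = exp(−0.027·1.25) = 0.9668
Put-call parity: C − P = S − K·e^(−rT) = 400 − 300·0.9668 = 400 − 290.0400 = 109.9600
P = C − (C − P) = 133.11 − (109.9600) = 23.1500

23.15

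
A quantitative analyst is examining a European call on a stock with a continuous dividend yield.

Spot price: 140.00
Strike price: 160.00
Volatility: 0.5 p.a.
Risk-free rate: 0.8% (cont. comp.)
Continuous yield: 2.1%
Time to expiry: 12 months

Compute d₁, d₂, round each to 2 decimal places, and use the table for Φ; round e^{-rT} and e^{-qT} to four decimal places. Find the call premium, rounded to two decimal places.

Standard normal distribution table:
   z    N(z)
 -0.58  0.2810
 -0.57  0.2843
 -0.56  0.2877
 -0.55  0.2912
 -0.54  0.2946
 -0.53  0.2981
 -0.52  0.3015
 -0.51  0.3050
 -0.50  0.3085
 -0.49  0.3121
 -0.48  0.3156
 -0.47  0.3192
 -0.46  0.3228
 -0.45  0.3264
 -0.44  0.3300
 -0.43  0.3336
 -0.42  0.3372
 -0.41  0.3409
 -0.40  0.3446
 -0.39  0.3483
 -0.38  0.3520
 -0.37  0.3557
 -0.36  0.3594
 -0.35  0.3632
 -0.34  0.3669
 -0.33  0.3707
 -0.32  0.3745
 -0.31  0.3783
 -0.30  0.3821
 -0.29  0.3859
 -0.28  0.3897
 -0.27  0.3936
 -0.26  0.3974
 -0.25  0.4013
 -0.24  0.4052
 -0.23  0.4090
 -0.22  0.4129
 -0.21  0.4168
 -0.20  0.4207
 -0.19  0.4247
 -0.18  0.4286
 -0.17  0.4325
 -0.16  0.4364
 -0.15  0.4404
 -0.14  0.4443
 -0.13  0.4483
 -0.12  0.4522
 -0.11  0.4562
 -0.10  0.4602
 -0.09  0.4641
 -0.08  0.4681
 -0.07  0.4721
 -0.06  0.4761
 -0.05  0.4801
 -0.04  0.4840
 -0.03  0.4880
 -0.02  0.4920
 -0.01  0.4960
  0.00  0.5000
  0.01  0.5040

19.59

σ√T = 0.5·√1 = 0.5000
d₁ = [ln(140/160) + (0.008 − 0.021 + ½·0.5²)·1] / (σ√T) = (-0.1335 + 0.1120) / 0.5000 = -0.0431 which rounds to -0.04
d₂ = -0.0431 − 0.5000 = -0.5431 which rounds to -0.54
exp(−qT) = exp(−0.021·1) = 0.9792;  exp(−rT) = exp(−0.008·1) = 0.9920
N(d₁) = N(-0.04) = 0.4840;  N(d₂) = N(-0.54) = 0.2946
C = 140·0.9792·0.4840 − 160·0.9920·0.2946 = 66.3506 − 46.7589 = 19.5917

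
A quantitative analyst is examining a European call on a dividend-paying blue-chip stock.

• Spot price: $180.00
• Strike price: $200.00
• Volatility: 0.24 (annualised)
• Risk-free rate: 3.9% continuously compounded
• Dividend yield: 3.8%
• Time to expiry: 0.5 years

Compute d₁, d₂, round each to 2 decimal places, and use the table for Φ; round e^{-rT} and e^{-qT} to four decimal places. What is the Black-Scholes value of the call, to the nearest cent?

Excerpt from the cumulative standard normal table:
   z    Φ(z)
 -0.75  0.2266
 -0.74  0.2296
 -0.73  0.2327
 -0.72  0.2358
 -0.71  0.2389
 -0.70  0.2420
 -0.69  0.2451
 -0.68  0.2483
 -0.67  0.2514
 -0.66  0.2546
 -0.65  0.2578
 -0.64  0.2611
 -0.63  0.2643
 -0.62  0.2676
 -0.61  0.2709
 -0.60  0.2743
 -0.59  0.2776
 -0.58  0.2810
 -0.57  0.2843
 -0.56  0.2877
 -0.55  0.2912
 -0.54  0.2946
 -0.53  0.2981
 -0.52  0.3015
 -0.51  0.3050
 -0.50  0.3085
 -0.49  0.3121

σ√T = 0.24·√0.5 = 0.1697
d₁ = [ln(180/200) + (0.039 − 0.038 + ½·0.24²)·0.5] / (σ√T) = (-0.1054 + 0.0149) / 0.1697 = -0.5330 which rounds to -0.53
d₂ = -0.5330 − 0.1697 = -0.7027 which rounds to -0.70
exp(−qT) = exp(−0.038·0.5) = 0.9812;  exp(−rT) = exp(−0.039·0.5) = 0.9807
C = 180·0.9812·N(-0.53) − 200·0.9807·N(-0.70) = 180·0.9812·0.2981 − 200·0.9807·0.2420 = 52.6492 − 47.4659 = 5.1833

$5.18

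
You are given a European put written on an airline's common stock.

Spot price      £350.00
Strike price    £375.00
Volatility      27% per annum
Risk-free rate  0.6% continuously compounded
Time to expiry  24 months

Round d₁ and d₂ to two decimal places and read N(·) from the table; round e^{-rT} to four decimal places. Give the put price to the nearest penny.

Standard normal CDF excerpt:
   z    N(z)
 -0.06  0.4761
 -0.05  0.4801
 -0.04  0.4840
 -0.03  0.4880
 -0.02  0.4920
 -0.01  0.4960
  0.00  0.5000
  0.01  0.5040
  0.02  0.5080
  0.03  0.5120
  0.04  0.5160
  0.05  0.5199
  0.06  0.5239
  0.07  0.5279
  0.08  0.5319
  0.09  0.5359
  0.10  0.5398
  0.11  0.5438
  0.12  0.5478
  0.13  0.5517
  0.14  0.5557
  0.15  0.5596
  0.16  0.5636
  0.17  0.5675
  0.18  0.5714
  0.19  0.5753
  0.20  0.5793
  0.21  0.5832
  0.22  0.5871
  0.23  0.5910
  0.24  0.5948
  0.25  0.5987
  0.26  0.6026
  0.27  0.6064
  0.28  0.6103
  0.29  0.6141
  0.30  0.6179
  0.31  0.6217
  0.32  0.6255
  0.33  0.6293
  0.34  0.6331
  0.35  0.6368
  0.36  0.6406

£65.19

σ√T = 0.27·√2 = 0.3818
ln(S/K) + (r + σ²/2)T = ln(350/375) + (0.006 + 0.27²/2)·2 = -0.0690 + 0.0849 = 0.0159
d₁ = 0.0159 / 0.3818 = 0.0417 ≈ 0.04
d₂ = d₁ − σ√T = 0.0417 − 0.3818 = -0.3402 ≈ -0.34
e^(−rT) = e^(−0.006·2) = 0.9881
P = 375·0.9881·N(0.34) − 350·N(-0.04) = 375·0.9881·0.6331 − 350·0.4840 = 234.5873 − 169.4000 = 65.1873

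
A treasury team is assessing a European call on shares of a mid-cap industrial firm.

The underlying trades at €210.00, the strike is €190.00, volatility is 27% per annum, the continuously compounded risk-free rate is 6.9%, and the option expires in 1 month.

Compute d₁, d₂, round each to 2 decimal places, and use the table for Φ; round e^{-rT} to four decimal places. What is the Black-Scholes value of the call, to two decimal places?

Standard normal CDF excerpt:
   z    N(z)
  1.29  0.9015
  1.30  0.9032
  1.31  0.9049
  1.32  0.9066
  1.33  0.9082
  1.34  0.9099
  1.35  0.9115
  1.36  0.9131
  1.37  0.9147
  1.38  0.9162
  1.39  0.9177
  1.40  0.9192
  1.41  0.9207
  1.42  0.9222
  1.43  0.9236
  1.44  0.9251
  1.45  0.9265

σ√T = 0.27 × 0.2887 = 0.0779
d₁ = [ln(210/190) + (0.069 + 0.27²/2)·0.08333] / 0.0779 = [0.1001 + 0.0088] / 0.0779 = 1.3968 which rounds to 1.40
d₂ = d₁ − σ√T = 1.3968 − 0.0779 = 1.3189 which rounds to 1.32
e^(−rT) = e^(−0.069·0.08333) = 0.9943
N(d₁) = N(1.40) = 0.9192;  N(d₂) = N(1.32) = 0.9066
C = 210·0.9192 − 190·0.9943·0.9066 = 193.0320 − 171.2722 = 21.7598

€21.76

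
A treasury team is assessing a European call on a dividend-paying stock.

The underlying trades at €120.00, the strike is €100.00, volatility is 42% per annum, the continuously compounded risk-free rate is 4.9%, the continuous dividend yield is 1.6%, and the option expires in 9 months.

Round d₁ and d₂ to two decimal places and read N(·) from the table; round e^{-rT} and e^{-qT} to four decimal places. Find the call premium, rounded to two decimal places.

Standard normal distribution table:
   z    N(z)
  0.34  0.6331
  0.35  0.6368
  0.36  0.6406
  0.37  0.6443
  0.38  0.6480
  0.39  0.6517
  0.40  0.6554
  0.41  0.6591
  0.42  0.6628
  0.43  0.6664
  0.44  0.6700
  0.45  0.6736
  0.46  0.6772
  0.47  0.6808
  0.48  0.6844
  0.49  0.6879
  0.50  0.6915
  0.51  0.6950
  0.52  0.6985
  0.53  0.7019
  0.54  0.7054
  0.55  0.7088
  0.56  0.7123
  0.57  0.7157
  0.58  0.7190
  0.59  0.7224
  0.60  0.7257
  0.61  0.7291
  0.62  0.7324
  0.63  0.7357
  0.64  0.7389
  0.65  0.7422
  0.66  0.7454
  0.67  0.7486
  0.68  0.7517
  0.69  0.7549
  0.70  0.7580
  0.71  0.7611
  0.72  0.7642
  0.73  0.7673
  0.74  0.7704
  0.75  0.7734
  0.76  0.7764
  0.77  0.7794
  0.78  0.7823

€28.89

T = 0.75;  σ√T = 0.3637
ln(S/K) + (r − q + σ²/2)T = ln(120/100) + (0.049 − 0.016 + 0.42²/2)·0.75 = 0.1823 + 0.0909 = 0.2732
d₁ = 0.2732 / 0.3637 = 0.7512 which rounds to 0.75
d₂ = d₁ − σ√T = 0.7512 − 0.3637 = 0.3874 which rounds to 0.39
e^(−qT) = e^(−0.016·0.75) = 0.9881;  e^(−rT) = e^(−0.049·0.75) = 0.9639
N(d₁) = N(0.75) = 0.7734;  N(d₂) = N(0.39) = 0.6517
C = 120·0.9881·0.7734 − 100·0.9639·0.6517 = 91.7036 − 62.8174 = 28.8862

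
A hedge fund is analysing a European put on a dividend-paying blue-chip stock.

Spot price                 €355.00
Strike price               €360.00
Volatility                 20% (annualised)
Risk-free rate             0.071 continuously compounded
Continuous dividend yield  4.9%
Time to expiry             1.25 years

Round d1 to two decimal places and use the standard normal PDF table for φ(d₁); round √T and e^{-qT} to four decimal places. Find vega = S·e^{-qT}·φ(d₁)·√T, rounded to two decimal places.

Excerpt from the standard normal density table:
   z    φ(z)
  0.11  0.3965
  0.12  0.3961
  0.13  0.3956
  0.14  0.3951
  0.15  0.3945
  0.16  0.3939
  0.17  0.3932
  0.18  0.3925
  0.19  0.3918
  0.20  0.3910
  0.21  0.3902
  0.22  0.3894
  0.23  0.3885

σ√T = 0.2 × 1.1180 = 0.2236
d₁ = [ln(355/360) + (0.071 − 0.049 + 0.2²/2)·1.25] / 0.2236 = [-0.0140 + 0.0525] / 0.2236 = 0.1722 → 0.17
√T = √1.25 = 1.1180
φ(d₁) = φ(0.17) = 0.3932
exp(−qT) = exp(−0.049·1.25) = 0.9406
vega = S·exp(−qT)·φ(d₁)·√T = 355·0.9406·0.3932·1.1180 = 146.7874

146.79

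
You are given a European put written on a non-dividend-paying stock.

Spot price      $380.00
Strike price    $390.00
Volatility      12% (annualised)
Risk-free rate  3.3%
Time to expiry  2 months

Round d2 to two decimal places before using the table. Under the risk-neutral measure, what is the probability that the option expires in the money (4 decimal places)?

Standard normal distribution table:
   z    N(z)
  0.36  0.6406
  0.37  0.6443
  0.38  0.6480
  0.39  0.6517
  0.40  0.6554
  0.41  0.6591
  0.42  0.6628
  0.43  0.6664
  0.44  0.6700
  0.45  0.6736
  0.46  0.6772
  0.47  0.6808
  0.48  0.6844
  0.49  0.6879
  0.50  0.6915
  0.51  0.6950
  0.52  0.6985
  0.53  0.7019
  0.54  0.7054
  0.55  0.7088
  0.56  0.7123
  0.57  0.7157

σ√T = 0.12·√0.1667 = 0.0490
ln(S/K) + (r + σ²/2)T = ln(380/390) + (0.033 + 0.12²/2)·0.1667 = -0.0260 + 0.0067 = -0.0193
d₁ = -0.0193 / 0.0490 = -0.3935 ⇒ -0.39
d₂ = d₁ − σ√T = -0.3935 − 0.0490 = -0.4424 ⇒ -0.44
Risk-neutral Pr[S_T < K] = N(−d₂) = N(0.44) = 0.6700

0.6700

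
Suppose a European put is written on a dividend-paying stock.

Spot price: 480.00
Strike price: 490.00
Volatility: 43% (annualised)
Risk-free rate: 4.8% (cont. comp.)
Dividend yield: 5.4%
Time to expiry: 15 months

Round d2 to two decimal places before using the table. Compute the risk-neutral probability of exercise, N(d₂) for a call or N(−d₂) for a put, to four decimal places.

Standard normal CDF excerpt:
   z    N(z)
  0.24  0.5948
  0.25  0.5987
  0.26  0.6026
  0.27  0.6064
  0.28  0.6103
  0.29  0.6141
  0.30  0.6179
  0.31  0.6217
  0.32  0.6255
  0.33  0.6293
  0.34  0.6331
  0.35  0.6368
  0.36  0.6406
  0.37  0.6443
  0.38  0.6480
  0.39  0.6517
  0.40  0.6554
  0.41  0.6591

σ√T = 0.43 × 1.1180 = 0.4808
d₁ = [ln(480/490) + (0.048 − 0.054 + 0.43²/2)·1.25] / 0.4808 = [-0.0206 + 0.1081] / 0.4808 = 0.1819 which rounds to 0.18
d₂ = d₁ − σ√T = 0.1819 − 0.4808 = -0.2989 which rounds to -0.30
Pr(exercise) under Q = N(−d₂) = N(0.30) = 0.6179

0.6179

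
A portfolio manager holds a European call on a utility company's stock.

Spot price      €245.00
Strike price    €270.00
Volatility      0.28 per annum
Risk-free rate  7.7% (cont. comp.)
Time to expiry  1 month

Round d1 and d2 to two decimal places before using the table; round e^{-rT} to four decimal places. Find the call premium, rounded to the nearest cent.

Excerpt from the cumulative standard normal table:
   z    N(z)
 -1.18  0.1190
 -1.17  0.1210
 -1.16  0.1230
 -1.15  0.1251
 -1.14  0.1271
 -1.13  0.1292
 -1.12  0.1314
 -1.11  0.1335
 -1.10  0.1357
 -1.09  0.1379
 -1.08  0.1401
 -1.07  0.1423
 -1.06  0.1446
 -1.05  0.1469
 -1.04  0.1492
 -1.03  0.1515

T = 0.08333;  σ√T = 0.0808
d₁ = [ln(245/270) + (0.077 + ½·0.28²)·0.08333] / (σ√T) = (-0.0972 + 0.0097) / 0.0808 = -1.0823 ≈ -1.08
d₂ = -1.0823 − 0.0808 = -1.1631 ≈ -1.16
e^(−rT) = e^(−0.077·0.08333) = 0.9936
N(d₁) = N(-1.08) = 0.1401;  N(d₂) = N(-1.16) = 0.1230
C = 245·0.1401 − 270·0.9936·0.1230 = 34.3245 − 32.9975 = 1.3270

€1.33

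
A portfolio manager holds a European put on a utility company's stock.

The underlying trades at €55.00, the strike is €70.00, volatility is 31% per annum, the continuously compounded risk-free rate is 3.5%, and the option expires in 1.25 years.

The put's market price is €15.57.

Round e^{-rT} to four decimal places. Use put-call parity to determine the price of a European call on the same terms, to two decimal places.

exp(−rT) = exp(−0.035·1.25) = 0.9572
Put-call parity: C − P = S − K·e^(−rT) = 55 − 70·0.9572 = 55 − 67.0040 = -12.0040
C = P + (C − P) = 15.57 + (-12.0040) = 3.5660

€3.57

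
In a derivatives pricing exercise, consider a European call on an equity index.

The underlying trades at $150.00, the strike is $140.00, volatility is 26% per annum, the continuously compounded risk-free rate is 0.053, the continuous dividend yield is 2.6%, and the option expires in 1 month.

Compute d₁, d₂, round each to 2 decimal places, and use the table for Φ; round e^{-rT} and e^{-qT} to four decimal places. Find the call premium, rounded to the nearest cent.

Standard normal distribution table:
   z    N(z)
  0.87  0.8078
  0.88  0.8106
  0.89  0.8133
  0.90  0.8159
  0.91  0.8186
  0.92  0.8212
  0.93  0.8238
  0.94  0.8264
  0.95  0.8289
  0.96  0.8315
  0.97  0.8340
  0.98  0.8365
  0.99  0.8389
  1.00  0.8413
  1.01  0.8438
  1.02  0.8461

$11.46

T = 0.08333;  σ√T = 0.0751
d₁ = [ln(150/140) + (0.053 − 0.026 + ½·0.26²)·0.08333] / (σ√T) = (0.0690 + 0.0051) / 0.0751 = 0.9867 ≈ 0.99
d₂ = 0.9867 − 0.0751 = 0.9117 ≈ 0.91
e^(−qT) = e^(−0.026·0.08333) = 0.9978;  e^(−rT) = e^(−0.053·0.08333) = 0.9956
C = 150·0.9978·N(0.99) − 140·0.9956·N(0.91) = 150·0.9978·0.8389 − 140·0.9956·0.8186 = 125.5582 − 114.0997 = 11.4584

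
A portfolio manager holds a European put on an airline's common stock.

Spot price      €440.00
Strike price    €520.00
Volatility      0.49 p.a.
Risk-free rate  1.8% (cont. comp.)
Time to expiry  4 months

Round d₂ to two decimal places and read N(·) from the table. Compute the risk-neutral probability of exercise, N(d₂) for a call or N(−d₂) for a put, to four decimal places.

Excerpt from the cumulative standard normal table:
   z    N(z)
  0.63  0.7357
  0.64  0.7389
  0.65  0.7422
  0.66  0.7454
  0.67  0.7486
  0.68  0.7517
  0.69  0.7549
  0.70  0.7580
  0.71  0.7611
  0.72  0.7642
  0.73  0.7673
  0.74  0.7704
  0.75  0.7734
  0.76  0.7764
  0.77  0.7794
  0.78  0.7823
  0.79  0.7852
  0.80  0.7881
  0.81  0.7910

σ√T = 0.49·√0.3333 = 0.2829
d₁ = [ln(440/520) + (0.018 + ½·0.49²)·0.3333] / (σ√T) = (-0.1671 + 0.0460) / 0.2829 = -0.4278 ⇒ -0.43
d₂ = -0.4278 − 0.2829 = -0.7107 ⇒ -0.71
Pr(exercise) under Q = N(−d₂) = N(0.71) = 0.7611

0.7611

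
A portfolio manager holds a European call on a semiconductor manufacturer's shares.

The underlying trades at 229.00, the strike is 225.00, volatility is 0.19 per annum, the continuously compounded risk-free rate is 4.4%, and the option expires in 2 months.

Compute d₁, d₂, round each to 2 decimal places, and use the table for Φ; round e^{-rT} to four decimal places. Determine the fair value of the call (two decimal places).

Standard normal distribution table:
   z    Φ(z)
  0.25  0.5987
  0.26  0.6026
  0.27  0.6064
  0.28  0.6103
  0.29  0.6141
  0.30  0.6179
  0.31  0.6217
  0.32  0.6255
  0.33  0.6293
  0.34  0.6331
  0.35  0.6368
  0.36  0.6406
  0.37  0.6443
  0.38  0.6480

σ√T = 0.19·√0.1667 = 0.0776
d₁ = [ln(229/225) + (0.044 + ½·0.19²)·0.1667] / (σ√T) = (0.0176 + 0.0103) / 0.0776 = 0.3605 which rounds to 0.36
d₂ = 0.3605 − 0.0776 = 0.2829 which rounds to 0.28
exp(−rT) = exp(−0.044·0.1667) = 0.9927
N(d₁) = N(0.36) = 0.6406;  N(d₂) = N(0.28) = 0.6103
C = 229·0.6406 − 225·0.9927·0.6103 = 146.6974 − 136.3151 = 10.3823

10.38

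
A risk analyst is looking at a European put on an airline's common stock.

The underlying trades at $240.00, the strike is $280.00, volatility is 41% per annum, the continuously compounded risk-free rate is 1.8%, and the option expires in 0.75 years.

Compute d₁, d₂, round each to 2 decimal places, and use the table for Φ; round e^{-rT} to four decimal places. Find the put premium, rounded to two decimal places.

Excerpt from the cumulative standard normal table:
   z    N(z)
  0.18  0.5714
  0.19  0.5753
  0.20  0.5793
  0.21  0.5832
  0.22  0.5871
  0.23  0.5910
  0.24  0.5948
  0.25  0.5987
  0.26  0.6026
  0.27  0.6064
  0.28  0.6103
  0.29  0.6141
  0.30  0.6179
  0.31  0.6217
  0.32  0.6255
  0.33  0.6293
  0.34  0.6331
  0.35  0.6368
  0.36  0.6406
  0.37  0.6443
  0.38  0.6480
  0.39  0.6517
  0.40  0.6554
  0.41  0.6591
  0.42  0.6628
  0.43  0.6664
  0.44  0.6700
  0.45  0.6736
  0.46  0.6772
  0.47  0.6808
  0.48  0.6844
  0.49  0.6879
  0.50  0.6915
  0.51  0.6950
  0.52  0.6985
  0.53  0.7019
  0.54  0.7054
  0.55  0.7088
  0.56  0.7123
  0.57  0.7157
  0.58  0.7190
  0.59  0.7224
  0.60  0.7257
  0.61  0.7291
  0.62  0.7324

σ√T = 0.41·√0.75 = 0.3551
d₁ = [ln(240/280) + (0.018 + 0.41²/2)·0.75] / 0.3551 = [-0.1542 + 0.0765] / 0.3551 = -0.2186 ≈ -0.22
d₂ = d₁ − σ√T = -0.2186 − 0.3551 = -0.5737 ≈ -0.57
exp(−rT) = exp(−0.018·0.75) = 0.9866
N(−d₂) = N(0.57) = 0.7157;  N(−d₁) = N(0.22) = 0.5871
P = 280·0.9866·0.7157 − 240·0.5871 = 197.7107 − 140.9040 = 56.8067

$56.81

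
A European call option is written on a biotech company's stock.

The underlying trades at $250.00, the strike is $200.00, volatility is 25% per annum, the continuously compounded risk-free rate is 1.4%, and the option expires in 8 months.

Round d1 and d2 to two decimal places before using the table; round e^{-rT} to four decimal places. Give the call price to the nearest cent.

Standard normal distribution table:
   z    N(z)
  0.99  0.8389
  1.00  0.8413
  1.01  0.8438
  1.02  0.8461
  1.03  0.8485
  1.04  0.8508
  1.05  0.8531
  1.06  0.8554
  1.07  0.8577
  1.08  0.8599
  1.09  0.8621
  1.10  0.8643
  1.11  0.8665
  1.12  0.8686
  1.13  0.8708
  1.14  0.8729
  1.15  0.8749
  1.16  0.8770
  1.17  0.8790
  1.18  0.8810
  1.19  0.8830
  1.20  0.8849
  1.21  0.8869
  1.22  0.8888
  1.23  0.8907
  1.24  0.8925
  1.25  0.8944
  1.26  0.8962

σ√T = 0.25 × 0.8165 = 0.2041
ln(S/K) + (r + σ²/2)T = ln(250/200) + (0.014 + 0.25²/2)·0.6667 = 0.2231 + 0.0302 = 0.2533
d₁ = 0.2533 / 0.2041 = 1.2410 → 1.24
d₂ = d₁ − σ√T = 1.2410 − 0.2041 = 1.0368 → 1.04
exp(−rT) = exp(−0.014·0.6667) = 0.9907
N(d₁) = N(1.24) = 0.8925;  N(d₂) = N(1.04) = 0.8508
C = 250·0.8925 − 200·0.9907·0.8508 = 223.1250 − 168.5775 = 54.5475

$54.55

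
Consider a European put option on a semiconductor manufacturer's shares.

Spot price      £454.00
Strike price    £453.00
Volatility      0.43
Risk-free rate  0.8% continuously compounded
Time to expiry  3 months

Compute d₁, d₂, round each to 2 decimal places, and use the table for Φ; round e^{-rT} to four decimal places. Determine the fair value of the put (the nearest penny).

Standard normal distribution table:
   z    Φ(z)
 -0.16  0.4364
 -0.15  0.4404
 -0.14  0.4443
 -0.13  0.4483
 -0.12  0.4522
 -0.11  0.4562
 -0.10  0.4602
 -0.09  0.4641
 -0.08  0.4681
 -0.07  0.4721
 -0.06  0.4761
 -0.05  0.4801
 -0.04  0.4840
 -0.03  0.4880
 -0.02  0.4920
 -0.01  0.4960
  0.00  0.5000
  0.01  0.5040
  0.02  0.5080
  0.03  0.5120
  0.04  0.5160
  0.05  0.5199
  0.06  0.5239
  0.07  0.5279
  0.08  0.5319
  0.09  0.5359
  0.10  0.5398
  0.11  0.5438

£38.75

σ√T = 0.43 × 0.5000 = 0.2150
ln(S/K) + (r + σ²/2)T = ln(454/453) + (0.008 + 0.43²/2)·0.25 = 0.0022 + 0.0251 = 0.0273
d₁ = 0.0273 / 0.2150 = 0.1271 which rounds to 0.13
d₂ = d₁ − σ√T = 0.1271 − 0.2150 = -0.0879 which rounds to -0.09
exp(−rT) = exp(−0.008·0.25) = 0.9980
P = 453·0.9980·N(0.09) − 454·N(-0.13) = 453·0.9980·0.5359 − 454·0.4483 = 242.2772 − 203.5282 = 38.7490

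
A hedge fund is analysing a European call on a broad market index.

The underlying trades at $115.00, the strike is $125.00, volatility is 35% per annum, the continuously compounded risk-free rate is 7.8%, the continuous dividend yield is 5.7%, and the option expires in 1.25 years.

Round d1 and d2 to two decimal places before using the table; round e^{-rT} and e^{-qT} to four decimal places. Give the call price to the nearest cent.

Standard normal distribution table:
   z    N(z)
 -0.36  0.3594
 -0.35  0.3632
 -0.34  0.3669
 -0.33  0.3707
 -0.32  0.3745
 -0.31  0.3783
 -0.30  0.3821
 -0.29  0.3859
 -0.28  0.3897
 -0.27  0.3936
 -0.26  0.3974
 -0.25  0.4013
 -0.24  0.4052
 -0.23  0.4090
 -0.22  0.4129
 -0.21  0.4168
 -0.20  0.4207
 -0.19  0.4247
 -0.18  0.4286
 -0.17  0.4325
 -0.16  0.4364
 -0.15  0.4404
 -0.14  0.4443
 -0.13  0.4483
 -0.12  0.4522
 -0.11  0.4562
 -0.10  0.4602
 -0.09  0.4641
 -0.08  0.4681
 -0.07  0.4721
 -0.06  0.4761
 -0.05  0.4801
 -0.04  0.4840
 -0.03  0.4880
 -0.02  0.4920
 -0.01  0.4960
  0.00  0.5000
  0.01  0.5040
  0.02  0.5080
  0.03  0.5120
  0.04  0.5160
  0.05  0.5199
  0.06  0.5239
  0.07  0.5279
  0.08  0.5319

σ√T = 0.35·√1.25 = 0.3913
d₁ = [ln(115/125) + (0.078 − 0.057 + ½·0.35²)·1.25] / (σ√T) = (-0.0834 + 0.1028) / 0.3913 = 0.0497 → 0.05
d₂ = 0.0497 − 0.3913 = -0.3417 → -0.34
e^(−qT) = e^(−0.057·1.25) = 0.9312;  e^(−rT) = e^(−0.078·1.25) = 0.9071
N(d₁) = N(0.05) = 0.5199;  N(d₂) = N(-0.34) = 0.3669
C = 115·0.9312·0.5199 − 125·0.9071·0.3669 = 55.6751 − 41.6019 = 14.0732

$14.07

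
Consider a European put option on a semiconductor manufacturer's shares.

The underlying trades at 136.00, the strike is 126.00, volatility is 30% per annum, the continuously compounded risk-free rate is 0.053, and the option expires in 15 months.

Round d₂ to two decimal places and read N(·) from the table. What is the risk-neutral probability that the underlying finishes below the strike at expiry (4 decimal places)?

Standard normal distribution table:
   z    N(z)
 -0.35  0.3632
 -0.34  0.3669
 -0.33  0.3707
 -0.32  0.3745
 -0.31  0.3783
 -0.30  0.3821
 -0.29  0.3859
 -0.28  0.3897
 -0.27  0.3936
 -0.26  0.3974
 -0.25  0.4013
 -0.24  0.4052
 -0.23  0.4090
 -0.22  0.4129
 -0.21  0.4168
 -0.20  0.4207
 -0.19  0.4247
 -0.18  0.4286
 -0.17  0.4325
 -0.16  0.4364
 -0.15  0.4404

0.3974

σ√T = 0.3 × 1.1180 = 0.3354
d₁ = [ln(136/126) + (0.053 + 0.3²/2)·1.25] / 0.3354 = [0.0764 + 0.1225] / 0.3354 = 0.5929 which rounds to 0.59
d₂ = d₁ − σ√T = 0.5929 − 0.3354 = 0.2575 which rounds to 0.26
Risk-neutral Pr[S_T < K] = N(−d₂) = N(-0.26) = 0.3974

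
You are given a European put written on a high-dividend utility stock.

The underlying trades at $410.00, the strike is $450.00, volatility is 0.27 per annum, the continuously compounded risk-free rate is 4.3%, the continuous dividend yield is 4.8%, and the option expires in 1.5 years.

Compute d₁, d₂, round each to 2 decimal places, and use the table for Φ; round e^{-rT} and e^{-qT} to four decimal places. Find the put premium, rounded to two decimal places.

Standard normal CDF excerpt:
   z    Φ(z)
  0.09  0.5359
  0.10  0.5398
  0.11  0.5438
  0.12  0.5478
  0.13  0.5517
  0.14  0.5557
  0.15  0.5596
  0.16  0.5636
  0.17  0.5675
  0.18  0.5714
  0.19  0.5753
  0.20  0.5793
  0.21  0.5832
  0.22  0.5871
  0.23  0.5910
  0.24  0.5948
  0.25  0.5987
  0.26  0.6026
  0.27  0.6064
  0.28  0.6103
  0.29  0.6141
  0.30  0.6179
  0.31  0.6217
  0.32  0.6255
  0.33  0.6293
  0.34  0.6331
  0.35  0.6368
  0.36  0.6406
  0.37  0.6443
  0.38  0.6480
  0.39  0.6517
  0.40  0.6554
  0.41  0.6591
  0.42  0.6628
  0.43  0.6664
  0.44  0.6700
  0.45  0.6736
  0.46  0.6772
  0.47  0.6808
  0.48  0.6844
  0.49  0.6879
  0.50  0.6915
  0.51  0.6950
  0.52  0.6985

$75.21

σ√T = 0.27·√1.5 = 0.3307
d₁ = [ln(410/450) + (0.043 − 0.048 + ½·0.27²)·1.5] / (σ√T) = (-0.0931 + 0.0472) / 0.3307 = -0.1389 ≈ -0.14
d₂ = -0.1389 − 0.3307 = -0.4695 ≈ -0.47
exp(−qT) = exp(−0.048·1.5) = 0.9305;  exp(−rT) = exp(−0.043·1.5) = 0.9375
N(−d₂) = N(0.47) = 0.6808;  N(−d₁) = N(0.14) = 0.5557
P = 450·0.9375·0.6808 − 410·0.9305·0.5557 = 287.2125 − 212.0023 = 75.2102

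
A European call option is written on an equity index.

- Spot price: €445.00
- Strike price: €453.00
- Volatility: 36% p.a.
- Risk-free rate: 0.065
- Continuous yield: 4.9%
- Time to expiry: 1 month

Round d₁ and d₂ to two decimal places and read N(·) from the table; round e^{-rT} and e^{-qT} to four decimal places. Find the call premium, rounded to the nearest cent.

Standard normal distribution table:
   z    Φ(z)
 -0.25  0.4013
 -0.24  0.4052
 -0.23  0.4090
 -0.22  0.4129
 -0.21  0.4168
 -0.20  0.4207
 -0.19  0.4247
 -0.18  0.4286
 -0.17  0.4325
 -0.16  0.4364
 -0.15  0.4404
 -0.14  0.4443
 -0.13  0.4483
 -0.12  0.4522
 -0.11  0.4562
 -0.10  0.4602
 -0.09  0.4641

€14.39

σ√T = 0.36 × 0.2887 = 0.1039
d₁ = [ln(445/453) + (0.065 − 0.049 + ½·0.36²)·0.08333] / (σ√T) = (-0.0178 + 0.0067) / 0.1039 = -0.1067 ⇒ -0.11
d₂ = -0.1067 − 0.1039 = -0.2106 ⇒ -0.21
e^(−qT) = e^(−0.049·0.08333) = 0.9959;  e^(−rT) = e^(−0.065·0.08333) = 0.9946
N(d₁) = N(-0.11) = 0.4562;  N(d₂) = N(-0.21) = 0.4168
C = 445·0.9959·0.4562 − 453·0.9946·0.4168 = 202.1767 − 187.7908 = 14.3858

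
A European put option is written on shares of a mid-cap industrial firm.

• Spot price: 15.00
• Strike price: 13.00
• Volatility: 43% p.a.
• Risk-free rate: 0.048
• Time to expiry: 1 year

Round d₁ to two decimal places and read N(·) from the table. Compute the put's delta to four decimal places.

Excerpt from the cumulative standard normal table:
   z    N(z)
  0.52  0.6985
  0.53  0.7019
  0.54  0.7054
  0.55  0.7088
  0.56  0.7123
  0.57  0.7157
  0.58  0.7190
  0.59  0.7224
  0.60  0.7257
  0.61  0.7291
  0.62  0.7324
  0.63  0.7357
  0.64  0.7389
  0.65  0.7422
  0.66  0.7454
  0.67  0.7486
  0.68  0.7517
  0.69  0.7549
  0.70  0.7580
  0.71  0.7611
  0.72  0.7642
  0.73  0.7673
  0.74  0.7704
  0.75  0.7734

-0.2546

σ√T = 0.43·√1 = 0.4300
d₁ = [ln(15/13) + (0.048 + 0.43²/2)·1] / 0.4300 = [0.1431 + 0.1404] / 0.4300 = 0.6594 → 0.66
N(d₁) = N(0.66) = 0.7454
Δ_put = N(d₁) − 1 = 0.7454 − 1 = -0.2546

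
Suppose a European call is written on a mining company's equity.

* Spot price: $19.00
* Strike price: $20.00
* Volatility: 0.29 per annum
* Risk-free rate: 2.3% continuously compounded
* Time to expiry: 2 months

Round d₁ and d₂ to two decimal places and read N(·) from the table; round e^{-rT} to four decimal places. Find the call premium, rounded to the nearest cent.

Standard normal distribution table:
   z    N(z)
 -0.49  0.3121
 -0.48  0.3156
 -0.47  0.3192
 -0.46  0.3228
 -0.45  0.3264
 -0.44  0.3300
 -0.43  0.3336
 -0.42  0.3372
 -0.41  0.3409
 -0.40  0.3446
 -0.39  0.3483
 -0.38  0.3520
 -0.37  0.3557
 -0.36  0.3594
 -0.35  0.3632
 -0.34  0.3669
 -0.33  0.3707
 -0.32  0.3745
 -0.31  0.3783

$0.54

T = 0.1667;  σ√T = 0.1184
d₁ = [ln(19/20) + (0.023 + 0.29²/2)·0.1667] / 0.1184 = [-0.0513 + 0.0108] / 0.1184 = -0.3417 which rounds to -0.34
d₂ = d₁ − σ√T = -0.3417 − 0.1184 = -0.4601 which rounds to -0.46
e^(−rT) = e^(−0.023·0.1667) = 0.9962
N(d₁) = N(-0.34) = 0.3669;  N(d₂) = N(-0.46) = 0.3228
C = 19·0.3669 − 20·0.9962·0.3228 = 6.9711 − 6.4315 = 0.5396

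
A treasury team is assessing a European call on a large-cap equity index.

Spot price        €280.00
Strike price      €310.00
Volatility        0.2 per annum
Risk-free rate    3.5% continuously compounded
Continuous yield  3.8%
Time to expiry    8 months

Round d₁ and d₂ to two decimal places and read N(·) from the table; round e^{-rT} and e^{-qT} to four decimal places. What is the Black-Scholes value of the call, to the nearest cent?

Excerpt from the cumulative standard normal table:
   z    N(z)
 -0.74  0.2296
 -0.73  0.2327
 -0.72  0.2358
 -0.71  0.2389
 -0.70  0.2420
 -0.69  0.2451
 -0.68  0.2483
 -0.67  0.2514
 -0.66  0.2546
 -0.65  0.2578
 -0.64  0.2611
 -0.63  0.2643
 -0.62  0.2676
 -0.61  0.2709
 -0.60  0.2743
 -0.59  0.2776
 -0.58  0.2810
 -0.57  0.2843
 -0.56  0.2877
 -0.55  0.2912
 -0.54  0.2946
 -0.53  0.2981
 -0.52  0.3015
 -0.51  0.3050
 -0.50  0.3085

σ√T = 0.2 × 0.8165 = 0.1633
ln(S/K) + (r − q + σ²/2)T = ln(280/310) + (0.035 − 0.038 + 0.2²/2)·0.6667 = -0.1018 + 0.0113 = -0.0904
d₁ = -0.0904 / 0.1633 = -0.5539 which rounds to -0.55
d₂ = d₁ − σ√T = -0.5539 − 0.1633 = -0.7172 which rounds to -0.72
e^(−qT) = e^(−0.038·0.6667) = 0.9750;  e^(−rT) = e^(−0.035·0.6667) = 0.9769
N(d₁) = N(-0.55) = 0.2912;  N(d₂) = N(-0.72) = 0.2358
C = 280·0.9750·0.2912 − 310·0.9769·0.2358 = 79.4976 − 71.4094 = 8.0882

€8.09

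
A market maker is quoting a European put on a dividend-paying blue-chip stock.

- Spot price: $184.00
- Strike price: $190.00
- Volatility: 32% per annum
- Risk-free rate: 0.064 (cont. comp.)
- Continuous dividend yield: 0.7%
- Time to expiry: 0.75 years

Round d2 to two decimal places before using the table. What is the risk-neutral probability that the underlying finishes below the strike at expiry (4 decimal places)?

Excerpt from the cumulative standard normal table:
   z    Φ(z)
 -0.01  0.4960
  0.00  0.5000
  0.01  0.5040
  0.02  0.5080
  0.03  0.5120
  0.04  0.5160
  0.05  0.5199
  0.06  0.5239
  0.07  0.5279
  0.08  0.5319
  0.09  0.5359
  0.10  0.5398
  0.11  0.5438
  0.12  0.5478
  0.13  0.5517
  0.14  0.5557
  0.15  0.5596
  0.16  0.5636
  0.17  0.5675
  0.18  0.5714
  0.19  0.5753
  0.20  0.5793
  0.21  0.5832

T = 0.75;  σ√T = 0.2771
d₁ = [ln(184/190) + (0.064 − 0.007 + 0.32²/2)·0.75] / 0.2771 = [-0.0321 + 0.0811] / 0.2771 = 0.1770 ⇒ 0.18
d₂ = d₁ − σ√T = 0.1770 − 0.2771 = -0.1001 ⇒ -0.10
Pr(exercise) under Q = N(−d₂) = N(0.10) = 0.5398

0.5398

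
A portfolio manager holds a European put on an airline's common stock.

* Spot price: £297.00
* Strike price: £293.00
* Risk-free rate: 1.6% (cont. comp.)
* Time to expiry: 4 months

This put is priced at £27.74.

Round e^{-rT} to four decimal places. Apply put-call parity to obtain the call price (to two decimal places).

e^(−rT) = e^(−0.016·0.3333) = 0.9947
Put-call parity: C − P = S − K·e^(−rT) = 297 − 293·0.9947 = 297 − 291.4471 = 5.5529
C = P + (C − P) = 27.74 + (5.5529) = 33.2929

£33.29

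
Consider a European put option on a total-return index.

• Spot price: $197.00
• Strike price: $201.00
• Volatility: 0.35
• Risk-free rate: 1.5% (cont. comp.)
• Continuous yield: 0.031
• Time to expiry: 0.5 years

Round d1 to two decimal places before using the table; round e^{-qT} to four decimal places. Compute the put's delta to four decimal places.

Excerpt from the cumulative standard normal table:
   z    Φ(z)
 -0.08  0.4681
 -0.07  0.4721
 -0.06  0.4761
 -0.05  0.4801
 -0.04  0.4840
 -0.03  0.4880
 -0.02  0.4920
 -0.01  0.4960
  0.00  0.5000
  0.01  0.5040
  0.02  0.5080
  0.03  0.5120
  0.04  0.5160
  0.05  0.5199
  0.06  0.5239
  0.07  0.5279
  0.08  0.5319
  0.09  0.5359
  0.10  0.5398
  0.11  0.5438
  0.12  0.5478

T = 0.5;  σ√T = 0.2475
d₁ = [ln(197/201) + (0.015 − 0.031 + ½·0.35²)·0.5] / (σ√T) = (-0.0201 + 0.0226) / 0.2475 = 0.0102 → 0.01
N(d₁) = N(0.01) = 0.5040
Δ_put = e^(−qT)·(N(d₁) − 1) = 0.9846·(0.5040 − 1) = -0.4884

-0.4884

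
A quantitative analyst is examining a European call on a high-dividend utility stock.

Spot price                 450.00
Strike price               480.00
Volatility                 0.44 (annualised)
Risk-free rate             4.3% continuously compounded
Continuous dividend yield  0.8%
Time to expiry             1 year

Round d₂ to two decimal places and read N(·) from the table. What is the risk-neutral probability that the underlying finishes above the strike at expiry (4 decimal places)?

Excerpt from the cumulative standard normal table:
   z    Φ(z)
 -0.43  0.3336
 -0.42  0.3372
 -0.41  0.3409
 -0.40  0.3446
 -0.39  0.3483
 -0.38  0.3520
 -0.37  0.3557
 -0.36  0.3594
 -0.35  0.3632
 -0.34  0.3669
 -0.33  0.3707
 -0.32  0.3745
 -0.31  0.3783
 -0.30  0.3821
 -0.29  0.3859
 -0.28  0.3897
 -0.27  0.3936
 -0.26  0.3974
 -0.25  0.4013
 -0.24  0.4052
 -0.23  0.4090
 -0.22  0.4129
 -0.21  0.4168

T = 1;  σ√T = 0.4400
d₁ = [ln(450/480) + (0.043 − 0.008 + 0.44²/2)·1] / 0.4400 = [-0.0645 + 0.1318] / 0.4400 = 0.1529 ≈ 0.15
d₂ = d₁ − σ√T = 0.1529 − 0.4400 = -0.2871 ≈ -0.29
Risk-neutral Pr[S_T > K] = N(d₂) = N(-0.29) = 0.3859

0.3859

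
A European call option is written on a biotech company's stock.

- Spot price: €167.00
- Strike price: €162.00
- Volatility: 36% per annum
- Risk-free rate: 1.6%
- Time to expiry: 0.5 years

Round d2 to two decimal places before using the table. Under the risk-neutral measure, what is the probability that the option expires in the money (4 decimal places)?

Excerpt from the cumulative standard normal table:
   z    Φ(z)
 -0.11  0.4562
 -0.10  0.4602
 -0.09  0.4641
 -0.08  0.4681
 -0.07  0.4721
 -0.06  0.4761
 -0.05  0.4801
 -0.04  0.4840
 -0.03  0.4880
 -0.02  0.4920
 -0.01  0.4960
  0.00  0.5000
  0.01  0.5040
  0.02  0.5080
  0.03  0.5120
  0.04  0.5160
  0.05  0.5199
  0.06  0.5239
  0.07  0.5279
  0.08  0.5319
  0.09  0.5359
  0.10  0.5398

0.5080

σ√T = 0.36·√0.5 = 0.2546
d₁ = [ln(167/162) + (0.016 + 0.36²/2)·0.5] / 0.2546 = [0.0304 + 0.0404] / 0.2546 = 0.2781 which rounds to 0.28
d₂ = d₁ − σ√T = 0.2781 − 0.2546 = 0.0236 which rounds to 0.02
Risk-neutral Pr[S_T > K] = N(d₂) = N(0.02) = 0.5080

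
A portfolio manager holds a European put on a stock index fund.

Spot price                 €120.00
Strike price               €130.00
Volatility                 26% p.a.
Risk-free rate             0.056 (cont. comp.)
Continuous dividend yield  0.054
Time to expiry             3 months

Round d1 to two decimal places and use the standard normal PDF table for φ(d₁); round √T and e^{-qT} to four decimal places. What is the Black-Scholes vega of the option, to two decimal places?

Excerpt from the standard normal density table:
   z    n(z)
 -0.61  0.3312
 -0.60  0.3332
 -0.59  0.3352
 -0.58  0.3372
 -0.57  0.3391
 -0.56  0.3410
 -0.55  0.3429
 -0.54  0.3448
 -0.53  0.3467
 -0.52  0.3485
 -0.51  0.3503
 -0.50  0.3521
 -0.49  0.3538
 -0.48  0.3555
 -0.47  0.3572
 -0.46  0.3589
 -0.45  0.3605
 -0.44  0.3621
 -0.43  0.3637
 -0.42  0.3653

σ√T = 0.26·√0.25 = 0.1300
d₁ = [ln(120/130) + (0.056 − 0.054 + 0.26²/2)·0.25] / 0.1300 = [-0.0800 + 0.0090] / 0.1300 = -0.5469 → -0.55
√T = √0.25 = 0.5000
φ(d₁) = φ(-0.55) = 0.3429
exp(−qT) = exp(−0.054·0.25) = 0.9866
vega = S·exp(−qT)·φ(d₁)·√T = 120·0.9866·0.3429·0.5000 = 20.2983

20.30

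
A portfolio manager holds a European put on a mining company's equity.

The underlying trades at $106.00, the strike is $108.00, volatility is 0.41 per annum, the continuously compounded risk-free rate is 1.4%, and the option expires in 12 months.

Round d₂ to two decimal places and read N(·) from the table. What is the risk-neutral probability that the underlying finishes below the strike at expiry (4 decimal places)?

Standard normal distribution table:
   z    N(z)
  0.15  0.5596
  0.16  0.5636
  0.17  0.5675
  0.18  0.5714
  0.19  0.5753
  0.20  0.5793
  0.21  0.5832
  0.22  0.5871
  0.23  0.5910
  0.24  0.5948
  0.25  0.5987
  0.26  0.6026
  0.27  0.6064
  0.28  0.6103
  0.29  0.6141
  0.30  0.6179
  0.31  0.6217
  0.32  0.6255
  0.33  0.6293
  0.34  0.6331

σ√T = 0.41 × 1.0000 = 0.4100
d₁ = [ln(106/108) + (0.014 + 0.41²/2)·1] / 0.4100 = [-0.0187 + 0.0980] / 0.4100 = 0.1936 → 0.19
d₂ = d₁ − σ√T = 0.1936 − 0.4100 = -0.2164 → -0.22
Pr(exercise) under Q = N(−d₂) = N(0.22) = 0.5871

0.5871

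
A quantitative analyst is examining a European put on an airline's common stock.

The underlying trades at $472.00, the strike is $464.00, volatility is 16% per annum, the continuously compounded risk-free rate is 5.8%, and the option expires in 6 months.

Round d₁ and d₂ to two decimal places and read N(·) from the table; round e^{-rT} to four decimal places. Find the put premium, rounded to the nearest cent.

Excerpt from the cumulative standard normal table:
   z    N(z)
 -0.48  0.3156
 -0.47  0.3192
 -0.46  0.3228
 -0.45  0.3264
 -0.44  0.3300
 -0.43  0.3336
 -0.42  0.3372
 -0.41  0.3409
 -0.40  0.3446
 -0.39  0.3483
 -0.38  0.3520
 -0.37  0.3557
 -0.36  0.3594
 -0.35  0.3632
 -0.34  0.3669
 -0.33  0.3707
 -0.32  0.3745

$11.34

σ√T = 0.16 × 0.7071 = 0.1131
d₁ = [ln(472/464) + (0.058 + 0.16²/2)·0.5] / 0.1131 = [0.0171 + 0.0354] / 0.1131 = 0.4640 → 0.46
d₂ = d₁ − σ√T = 0.4640 − 0.1131 = 0.3509 → 0.35
exp(−rT) = exp(−0.058·0.5) = 0.9714
N(−d₂) = N(-0.35) = 0.3632;  N(−d₁) = N(-0.46) = 0.3228
P = 464·0.9714·0.3632 − 472·0.3228 = 163.7050 − 152.3616 = 11.3434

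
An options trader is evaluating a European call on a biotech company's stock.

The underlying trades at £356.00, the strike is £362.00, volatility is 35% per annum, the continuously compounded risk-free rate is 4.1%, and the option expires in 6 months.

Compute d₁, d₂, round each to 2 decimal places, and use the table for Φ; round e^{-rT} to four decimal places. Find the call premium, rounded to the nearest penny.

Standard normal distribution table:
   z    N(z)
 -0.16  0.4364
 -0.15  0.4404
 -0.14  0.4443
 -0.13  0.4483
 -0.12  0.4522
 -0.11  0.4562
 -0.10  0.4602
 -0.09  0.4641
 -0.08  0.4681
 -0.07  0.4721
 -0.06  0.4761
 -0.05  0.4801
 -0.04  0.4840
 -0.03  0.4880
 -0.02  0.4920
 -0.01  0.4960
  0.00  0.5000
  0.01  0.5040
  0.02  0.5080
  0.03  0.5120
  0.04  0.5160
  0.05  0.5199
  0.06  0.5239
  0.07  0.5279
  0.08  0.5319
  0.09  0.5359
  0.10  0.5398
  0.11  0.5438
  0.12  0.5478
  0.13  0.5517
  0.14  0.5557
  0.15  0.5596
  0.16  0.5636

£36.04

T = 0.5;  σ√T = 0.2475
ln(S/K) + (r + σ²/2)T = ln(356/362) + (0.041 + 0.35²/2)·0.5 = -0.0167 + 0.0511 = 0.0344
d₁ = 0.0344 / 0.2475 = 0.1390 which rounds to 0.14
d₂ = d₁ − σ√T = 0.1390 − 0.2475 = -0.1084 which rounds to -0.11
exp(−rT) = exp(−0.041·0.5) = 0.9797
C = 356·N(0.14) − 362·0.9797·N(-0.11) = 356·0.5557 − 362·0.9797·0.4562 = 197.8292 − 161.7920 = 36.0372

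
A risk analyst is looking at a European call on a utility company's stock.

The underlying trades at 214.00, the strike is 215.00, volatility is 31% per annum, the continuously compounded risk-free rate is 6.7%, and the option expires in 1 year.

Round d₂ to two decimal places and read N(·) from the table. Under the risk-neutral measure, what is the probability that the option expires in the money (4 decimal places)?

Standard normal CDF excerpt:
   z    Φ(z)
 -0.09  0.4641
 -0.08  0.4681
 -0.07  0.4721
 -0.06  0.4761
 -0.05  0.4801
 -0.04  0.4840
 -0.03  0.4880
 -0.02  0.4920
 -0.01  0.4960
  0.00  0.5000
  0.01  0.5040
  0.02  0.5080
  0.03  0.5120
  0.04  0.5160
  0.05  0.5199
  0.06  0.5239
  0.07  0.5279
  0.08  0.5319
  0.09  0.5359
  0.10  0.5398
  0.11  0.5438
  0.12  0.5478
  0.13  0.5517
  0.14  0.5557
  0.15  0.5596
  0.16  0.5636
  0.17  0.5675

T = 1;  σ√T = 0.3100
d₁ = [ln(214/215) + (0.067 + ½·0.31²)·1] / (σ√T) = (-0.0047 + 0.1151) / 0.3100 = 0.3561 which rounds to 0.36
d₂ = 0.3561 − 0.3100 = 0.0461 which rounds to 0.05
Risk-neutral Pr[S_T > K] = N(d₂) = N(0.05) = 0.5199

0.5199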